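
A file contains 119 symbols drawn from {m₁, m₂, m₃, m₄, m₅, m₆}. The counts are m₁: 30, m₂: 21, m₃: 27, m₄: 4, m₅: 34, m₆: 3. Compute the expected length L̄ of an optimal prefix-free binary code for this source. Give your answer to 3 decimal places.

2.294 bits/symbol

Probabilities are the counts divided by 119.
Repeatedly combine the two least-probable nodes; the expected code length is the sum of the merged weights.
merge 3/119 + 4/119 → 1/17
merge 1/17 + 3/17 → 4/17
merge 27/119 + 4/17 → 55/119
merge 30/119 + 2/7 → 64/119
merge 55/119 + 64/119 → 1
L = 1/17 + 4/17 + 55/119 + 64/119 + 1 = 39/17 ≈ 2.294 bits/symbol.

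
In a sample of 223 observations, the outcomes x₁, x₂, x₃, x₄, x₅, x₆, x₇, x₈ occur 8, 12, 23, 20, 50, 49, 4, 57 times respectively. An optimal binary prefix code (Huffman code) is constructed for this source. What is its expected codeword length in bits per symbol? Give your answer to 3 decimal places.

Probabilities are the counts divided by 223.
Repeatedly combine the two least-probable nodes; the expected code length is the sum of the merged weights.
merge 4/223 + 8/223 → 12/223
merge 12/223 + 12/223 → 24/223
merge 20/223 + 23/223 → 43/223
merge 24/223 + 43/223 → 67/223
merge 49/223 + 50/223 → 99/223
merge 57/223 + 67/223 → 124/223
merge 99/223 + 124/223 → 1
L = 12/223 + 24/223 + 43/223 + 67/223 + 99/223 + 124/223 + 1 = 592/223 ≈ 2.655 bits/symbol.

2.655 bits/symbol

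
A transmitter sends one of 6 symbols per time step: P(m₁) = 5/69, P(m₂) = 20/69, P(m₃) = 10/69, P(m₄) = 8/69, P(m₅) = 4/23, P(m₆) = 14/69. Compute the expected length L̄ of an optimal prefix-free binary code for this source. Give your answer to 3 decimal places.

2.507 bits/symbol

Repeatedly combine the two least-probable nodes; the expected code length is the sum of the merged weights.
merge 5/69 + 8/69 → 13/69
merge 10/69 + 4/23 → 22/69
merge 13/69 + 14/69 → 9/23
merge 20/69 + 22/69 → 14/23
merge 9/23 + 14/23 → 1
L = 13/69 + 22/69 + 9/23 + 14/23 + 1 = 173/69 ≈ 2.507 bits/symbol.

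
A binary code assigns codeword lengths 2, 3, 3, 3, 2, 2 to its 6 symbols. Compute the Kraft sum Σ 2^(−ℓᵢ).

1.125

With common denominator 2^3 = 8: Σ 2^(−ℓᵢ) = 2/8 + 1/8 + 1/8 + 1/8 + 2/8 + 2/8 = 9/8 = 1.125.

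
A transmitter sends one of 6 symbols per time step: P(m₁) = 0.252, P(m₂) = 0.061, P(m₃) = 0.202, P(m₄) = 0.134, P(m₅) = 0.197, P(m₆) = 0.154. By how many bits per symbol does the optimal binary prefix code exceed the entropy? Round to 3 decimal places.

0.065 bits

Entropy H = −Σ p log₂ p ≈ 2.4793 bits.
Huffman merges: 61/1000+67/500→39/200; 77/500+39/200→349/1000; 197/1000+101/500→399/1000; 63/250+349/1000→601/1000; 399/1000+601/1000→1. L = 318/125 ≈ 2.5440.
L − H = 2.5440 − 2.4793 = 0.065 bits.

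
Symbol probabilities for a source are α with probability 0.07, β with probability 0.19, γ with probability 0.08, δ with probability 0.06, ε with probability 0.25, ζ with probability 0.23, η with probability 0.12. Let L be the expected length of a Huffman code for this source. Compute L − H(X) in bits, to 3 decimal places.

Entropy H = −Σ p log₂ p ≈ 2.6136 bits.
Huffman merges: 3/50+7/100→13/100; 2/25+3/25→1/5; 13/100+19/100→8/25; 1/5+23/100→43/100; 1/4+8/25→57/100; 43/100+57/100→1. L = 53/20 ≈ 2.6500.
L − H = 2.6500 − 2.6136 = 0.036 bits.

0.036 bits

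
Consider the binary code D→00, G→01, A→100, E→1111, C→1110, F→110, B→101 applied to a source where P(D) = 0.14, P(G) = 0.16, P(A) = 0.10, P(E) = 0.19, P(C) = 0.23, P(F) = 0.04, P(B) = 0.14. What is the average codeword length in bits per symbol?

3.12 bits/symbol

L̄ = Σ pᵢ·ℓᵢ = 0.14·2 + 0.16·2 + 0.10·3 + 0.19·4 + 0.23·4 + 0.04·3 + 0.14·3 = 3.12 bits/symbol.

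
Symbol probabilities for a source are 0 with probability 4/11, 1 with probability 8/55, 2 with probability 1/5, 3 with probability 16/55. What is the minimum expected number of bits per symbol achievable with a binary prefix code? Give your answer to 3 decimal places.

1.982 bits/symbol

Repeatedly combine the two least-probable nodes; the expected code length is the sum of the merged weights.
merge 8/55 + 1/5 → 19/55
merge 16/55 + 19/55 → 7/11
merge 4/11 + 7/11 → 1
L = 19/55 + 7/11 + 1 = 109/55 ≈ 1.982 bits/symbol.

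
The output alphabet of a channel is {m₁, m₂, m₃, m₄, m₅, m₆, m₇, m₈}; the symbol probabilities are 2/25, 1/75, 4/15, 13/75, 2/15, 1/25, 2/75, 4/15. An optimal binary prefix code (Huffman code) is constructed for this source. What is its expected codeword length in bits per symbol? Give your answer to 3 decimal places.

Repeatedly combine the two least-probable nodes; the expected code length is the sum of the merged weights.
merge 1/75 + 2/75 → 1/25
merge 1/25 + 1/25 → 2/25
merge 2/25 + 2/25 → 4/25
merge 2/15 + 4/25 → 22/75
merge 13/75 + 4/15 → 11/25
merge 4/15 + 22/75 → 14/25
merge 11/25 + 14/25 → 1
L = 1/25 + 2/25 + 4/25 + 22/75 + 11/25 + 14/25 + 1 = 193/75 ≈ 2.573 bits/symbol.

2.573 bits/symbol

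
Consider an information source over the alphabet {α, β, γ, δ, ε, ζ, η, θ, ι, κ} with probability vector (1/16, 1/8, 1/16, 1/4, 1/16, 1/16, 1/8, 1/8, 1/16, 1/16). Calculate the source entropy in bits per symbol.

3.125 bits

Each probability is a power of 1/2, so log₂(1/p) is an integer.
H = Σ p·log₂(1/p) = 1/16·4 + 1/8·3 + 1/16·4 + 1/4·2 + 1/16·4 + 1/16·4 + 1/8·3 + 1/8·3 + 1/16·4 + 1/16·4 = 3.125 bits.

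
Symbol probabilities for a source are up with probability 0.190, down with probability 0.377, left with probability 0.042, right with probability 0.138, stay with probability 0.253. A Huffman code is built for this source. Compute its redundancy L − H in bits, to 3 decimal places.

0.099 bits

Entropy H = −Σ p log₂ p ≈ 2.0738 bits.
Huffman merges: 21/500+69/500→9/50; 9/50+19/100→37/100; 253/1000+37/100→623/1000; 377/1000+623/1000→1. L = 2173/1000 ≈ 2.1730.
L − H = 2.1730 − 2.0738 = 0.099 bits.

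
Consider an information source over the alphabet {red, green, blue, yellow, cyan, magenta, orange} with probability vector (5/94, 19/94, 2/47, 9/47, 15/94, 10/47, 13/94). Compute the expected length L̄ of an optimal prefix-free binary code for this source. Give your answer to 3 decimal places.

Repeatedly combine the two least-probable nodes; the expected code length is the sum of the merged weights.
merge 2/47 + 5/94 → 9/94
merge 9/94 + 13/94 → 11/47
merge 15/94 + 9/47 → 33/94
merge 19/94 + 10/47 → 39/94
merge 11/47 + 33/94 → 55/94
merge 39/94 + 55/94 → 1
L = 9/94 + 11/47 + 33/94 + 39/94 + 55/94 + 1 = 126/47 ≈ 2.681 bits/symbol.

2.681 bits/symbol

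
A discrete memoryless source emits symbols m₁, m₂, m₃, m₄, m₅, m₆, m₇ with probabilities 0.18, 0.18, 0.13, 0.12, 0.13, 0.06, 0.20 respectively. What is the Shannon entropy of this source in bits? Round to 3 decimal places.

H = −Σ pᵢ log₂ pᵢ.
−0.18·log₂(0.18) = 0.4453
−0.18·log₂(0.18) = 0.4453
−0.13·log₂(0.13) = 0.3826
−0.12·log₂(0.12) = 0.3671
−0.13·log₂(0.13) = 0.3826
−0.06·log₂(0.06) = 0.2435
−0.20·log₂(0.20) = 0.4644
Sum ≈ 2.7309 → 2.731 bits.

2.731 bits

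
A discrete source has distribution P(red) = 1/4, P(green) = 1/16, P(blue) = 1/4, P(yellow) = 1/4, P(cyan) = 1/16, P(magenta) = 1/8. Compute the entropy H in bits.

2.375 bits

Each probability is a power of 1/2, so log₂(1/p) is an integer.
H = Σ p·log₂(1/p) = 1/4·2 + 1/16·4 + 1/4·2 + 1/4·2 + 1/16·4 + 1/8·3 = 2.375 bits.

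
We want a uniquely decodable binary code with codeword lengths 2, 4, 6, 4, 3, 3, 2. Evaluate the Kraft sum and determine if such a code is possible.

With common denominator 2^6 = 64: Σ 2^(−ℓᵢ) = 16/64 + 4/64 + 1/64 + 4/64 + 8/64 + 8/64 + 16/64 = 57/64 = 0.890625.
Kraft's inequality requires Σ ≤ 1; here Σ = 0.890625 ≤ 1, so such a prefix code exists.

0.890625; yes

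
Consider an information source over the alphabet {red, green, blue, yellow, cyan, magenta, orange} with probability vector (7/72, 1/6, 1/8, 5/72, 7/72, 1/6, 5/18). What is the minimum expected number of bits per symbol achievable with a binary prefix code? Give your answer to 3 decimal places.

2.722 bits/symbol

Repeatedly combine the two least-probable nodes; the expected code length is the sum of the merged weights.
merge 5/72 + 7/72 → 1/6
merge 7/72 + 1/8 → 2/9
merge 1/6 + 1/6 → 1/3
merge 1/6 + 2/9 → 7/18
merge 5/18 + 1/3 → 11/18
merge 7/18 + 11/18 → 1
L = 1/6 + 2/9 + 1/3 + 7/18 + 11/18 + 1 = 49/18 ≈ 2.722 bits/symbol.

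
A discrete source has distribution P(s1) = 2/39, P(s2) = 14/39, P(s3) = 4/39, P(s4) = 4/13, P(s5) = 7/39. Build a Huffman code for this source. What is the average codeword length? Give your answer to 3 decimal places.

Repeatedly combine the two least-probable nodes; the expected code length is the sum of the merged weights.
merge 2/39 + 4/39 → 2/13
merge 2/13 + 7/39 → 1/3
merge 4/13 + 1/3 → 25/39
merge 14/39 + 25/39 → 1
L = 2/13 + 1/3 + 25/39 + 1 = 83/39 ≈ 2.128 bits/symbol.

2.128 bits/symbol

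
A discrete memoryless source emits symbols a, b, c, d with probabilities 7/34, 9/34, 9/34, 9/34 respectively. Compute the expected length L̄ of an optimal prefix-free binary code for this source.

2 bits/symbol

Repeatedly combine the two least-probable nodes; the expected code length is the sum of the merged weights.
merge 7/34 + 9/34 → 8/17
merge 9/34 + 9/34 → 9/17
merge 8/17 + 9/17 → 1
L = 8/17 + 9/17 + 1 = 2 bits/symbol.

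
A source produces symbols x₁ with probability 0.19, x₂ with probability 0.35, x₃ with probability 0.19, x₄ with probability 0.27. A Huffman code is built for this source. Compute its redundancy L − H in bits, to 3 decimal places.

Entropy H = −Σ p log₂ p ≈ 1.9506 bits.
Huffman merges: 19/100+19/100→19/50; 27/100+7/20→31/50; 19/50+31/50→1. L = 2 ≈ 2.0000.
L − H = 2.0000 − 1.9506 = 0.049 bits.

0.049 bits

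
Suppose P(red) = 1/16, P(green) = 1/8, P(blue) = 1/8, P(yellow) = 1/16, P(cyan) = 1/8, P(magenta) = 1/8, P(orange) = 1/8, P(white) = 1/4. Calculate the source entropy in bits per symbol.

2.875 bits

Each probability is a power of 1/2, so log₂(1/p) is an integer.
H = Σ p·log₂(1/p) = 1/16·4 + 1/8·3 + 1/8·3 + 1/16·4 + 1/8·3 + 1/8·3 + 1/8·3 + 1/4·2 = 2.875 bits.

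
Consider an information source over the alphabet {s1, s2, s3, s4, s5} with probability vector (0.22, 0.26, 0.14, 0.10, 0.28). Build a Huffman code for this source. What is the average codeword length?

2.24 bits/symbol

Repeatedly combine the two least-probable nodes; the expected code length is the sum of the merged weights.
merge 1/10 + 7/50 → 6/25
merge 11/50 + 6/25 → 23/50
merge 13/50 + 7/25 → 27/50
merge 23/50 + 27/50 → 1
L = 6/25 + 23/50 + 27/50 + 1 = 56/25 = 2.24 bits/symbol.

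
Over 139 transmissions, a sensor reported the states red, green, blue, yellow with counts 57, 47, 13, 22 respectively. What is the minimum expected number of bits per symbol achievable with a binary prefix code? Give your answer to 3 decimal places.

Probabilities are the counts divided by 139.
Repeatedly combine the two least-probable nodes; the expected code length is the sum of the merged weights.
merge 13/139 + 22/139 → 35/139
merge 35/139 + 47/139 → 82/139
merge 57/139 + 82/139 → 1
L = 35/139 + 82/139 + 1 = 256/139 ≈ 1.842 bits/symbol.

1.842 bits/symbol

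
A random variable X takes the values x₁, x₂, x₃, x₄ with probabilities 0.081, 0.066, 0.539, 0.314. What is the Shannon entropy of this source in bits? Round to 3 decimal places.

1.558 bits

H = −Σ pᵢ log₂ pᵢ.
−0.081·log₂(0.081) = 0.2937
−0.066·log₂(0.066) = 0.2588
−0.539·log₂(0.539) = 0.4806
−0.314·log₂(0.314) = 0.5247
Sum ≈ 1.5579 → 1.558 bits.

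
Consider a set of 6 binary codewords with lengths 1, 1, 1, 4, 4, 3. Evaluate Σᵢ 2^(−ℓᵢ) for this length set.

1.75

With common denominator 2^4 = 16: Σ 2^(−ℓᵢ) = 8/16 + 8/16 + 8/16 + 1/16 + 1/16 + 2/16 = 28/16 = 1.75.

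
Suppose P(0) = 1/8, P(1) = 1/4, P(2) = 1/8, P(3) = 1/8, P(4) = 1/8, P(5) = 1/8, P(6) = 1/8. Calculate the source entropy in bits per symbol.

2.75 bits

Each probability is a power of 1/2, so log₂(1/p) is an integer.
H = Σ p·log₂(1/p) = 1/8·3 + 1/4·2 + 1/8·3 + 1/8·3 + 1/8·3 + 1/8·3 + 1/8·3 = 2.75 bits.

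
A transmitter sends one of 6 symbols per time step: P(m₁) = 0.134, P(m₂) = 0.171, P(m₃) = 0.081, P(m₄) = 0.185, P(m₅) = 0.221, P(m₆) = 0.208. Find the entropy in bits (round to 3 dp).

2.521 bits

H = −Σ pᵢ log₂ pᵢ.
−0.134·log₂(0.134) = 0.3886
−0.171·log₂(0.171) = 0.4357
−0.081·log₂(0.081) = 0.2937
−0.185·log₂(0.185) = 0.4504
−0.221·log₂(0.221) = 0.4813
−0.208·log₂(0.208) = 0.4712
Sum ≈ 2.5208 → 2.521 bits.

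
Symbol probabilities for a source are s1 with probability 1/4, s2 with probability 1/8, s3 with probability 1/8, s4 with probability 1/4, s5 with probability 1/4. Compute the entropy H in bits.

Each probability is a power of 1/2, so log₂(1/p) is an integer.
H = Σ p·log₂(1/p) = 1/4·2 + 1/8·3 + 1/8·3 + 1/4·2 + 1/4·2 = 2.25 bits.

2.25 bits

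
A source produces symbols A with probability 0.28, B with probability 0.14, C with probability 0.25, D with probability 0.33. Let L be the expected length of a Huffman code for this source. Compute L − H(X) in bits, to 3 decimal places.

0.061 bits

Entropy H = −Σ p log₂ p ≈ 1.9392 bits.
Huffman merges: 7/50+1/4→39/100; 7/25+33/100→61/100; 39/100+61/100→1. L = 2 ≈ 2.0000.
L − H = 2.0000 − 1.9392 = 0.061 bits.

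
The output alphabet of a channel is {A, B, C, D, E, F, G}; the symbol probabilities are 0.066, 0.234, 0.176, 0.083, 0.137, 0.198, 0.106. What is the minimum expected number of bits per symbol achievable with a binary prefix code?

2.717 bits/symbol

Repeatedly combine the two least-probable nodes; the expected code length is the sum of the merged weights.
merge 33/500 + 83/1000 → 149/1000
merge 53/500 + 137/1000 → 243/1000
merge 149/1000 + 22/125 → 13/40
merge 99/500 + 117/500 → 54/125
merge 243/1000 + 13/40 → 71/125
merge 54/125 + 71/125 → 1
L = 149/1000 + 243/1000 + 13/40 + 54/125 + 71/125 + 1 = 2717/1000 = 2.717 bits/symbol.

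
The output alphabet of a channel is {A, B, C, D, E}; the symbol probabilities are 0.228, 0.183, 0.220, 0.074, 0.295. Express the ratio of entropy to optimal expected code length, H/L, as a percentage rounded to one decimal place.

98.0%

Entropy H = −Σ p log₂ p ≈ 2.2128 bits.
Huffman merges: 37/500+183/1000→257/1000; 11/50+57/250→56/125; 257/1000+59/200→69/125; 56/125+69/125→1. L = 2257/1000 ≈ 2.2570.
Efficiency = H/L = 2.2128/2.2570 = 98.0%.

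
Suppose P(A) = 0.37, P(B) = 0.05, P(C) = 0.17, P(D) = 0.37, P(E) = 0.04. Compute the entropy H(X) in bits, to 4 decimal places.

H = −Σ pᵢ log₂ pᵢ.
−0.37·log₂(0.37) = 0.5307
−0.05·log₂(0.05) = 0.2161
−0.17·log₂(0.17) = 0.4346
−0.37·log₂(0.37) = 0.5307
−0.04·log₂(0.04) = 0.1858
Sum ≈ 1.8979 → 1.8979 bits.

1.8979 bits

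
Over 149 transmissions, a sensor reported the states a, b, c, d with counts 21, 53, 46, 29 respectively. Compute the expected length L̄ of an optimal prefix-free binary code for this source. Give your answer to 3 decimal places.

1.980 bits/symbol

Probabilities are the counts divided by 149.
Repeatedly combine the two least-probable nodes; the expected code length is the sum of the merged weights.
merge 21/149 + 29/149 → 50/149
merge 46/149 + 50/149 → 96/149
merge 53/149 + 96/149 → 1
L = 50/149 + 96/149 + 1 = 295/149 ≈ 1.980 bits/symbol.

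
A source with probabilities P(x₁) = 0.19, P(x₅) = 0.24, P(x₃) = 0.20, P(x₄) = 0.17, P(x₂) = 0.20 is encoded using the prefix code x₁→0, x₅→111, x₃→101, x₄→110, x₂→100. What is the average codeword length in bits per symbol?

2.62 bits/symbol

L̄ = Σ pᵢ·ℓᵢ = 0.19·1 + 0.24·3 + 0.20·3 + 0.17·3 + 0.20·3 = 2.62 bits/symbol.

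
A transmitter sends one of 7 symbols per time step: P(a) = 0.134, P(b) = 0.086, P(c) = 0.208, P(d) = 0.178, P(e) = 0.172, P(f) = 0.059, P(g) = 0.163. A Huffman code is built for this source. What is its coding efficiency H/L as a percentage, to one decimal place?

Entropy H = −Σ p log₂ p ≈ 2.7117 bits.
Huffman merges: 59/1000+43/500→29/200; 67/500+29/200→279/1000; 163/1000+43/250→67/200; 89/500+26/125→193/500; 279/1000+67/200→307/500; 193/500+307/500→1. L = 2759/1000 ≈ 2.7590.
Efficiency = H/L = 2.7117/2.7590 = 98.3%.

98.3%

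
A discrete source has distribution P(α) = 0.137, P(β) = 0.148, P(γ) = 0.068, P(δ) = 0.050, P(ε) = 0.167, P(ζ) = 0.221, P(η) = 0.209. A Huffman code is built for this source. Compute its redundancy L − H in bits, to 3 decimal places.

Entropy H = −Σ p log₂ p ≈ 2.6652 bits.
Huffman merges: 1/20+17/250→59/500; 59/500+137/1000→51/200; 37/250+167/1000→63/200; 209/1000+221/1000→43/100; 51/200+63/200→57/100; 43/100+57/100→1. L = 336/125 ≈ 2.6880.
L − H = 2.6880 − 2.6652 = 0.023 bits.

0.023 bits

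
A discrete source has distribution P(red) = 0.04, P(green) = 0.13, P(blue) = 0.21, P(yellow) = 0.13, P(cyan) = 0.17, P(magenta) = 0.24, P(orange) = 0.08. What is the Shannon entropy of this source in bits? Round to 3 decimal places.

H = −Σ pᵢ log₂ pᵢ.
−0.04·log₂(0.04) = 0.1858
−0.13·log₂(0.13) = 0.3826
−0.21·log₂(0.21) = 0.4728
−0.13·log₂(0.13) = 0.3826
−0.17·log₂(0.17) = 0.4346
−0.24·log₂(0.24) = 0.4941
−0.08·log₂(0.08) = 0.2915
Sum ≈ 2.6441 → 2.644 bits.

2.644 bits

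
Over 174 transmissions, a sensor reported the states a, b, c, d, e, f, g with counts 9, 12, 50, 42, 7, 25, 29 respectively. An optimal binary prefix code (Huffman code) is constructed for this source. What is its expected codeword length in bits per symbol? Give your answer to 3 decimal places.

2.557 bits/symbol

Probabilities are the counts divided by 174.
Repeatedly combine the two least-probable nodes; the expected code length is the sum of the merged weights.
merge 7/174 + 3/58 → 8/87
merge 2/29 + 8/87 → 14/87
merge 25/174 + 14/87 → 53/174
merge 1/6 + 7/29 → 71/174
merge 25/87 + 53/174 → 103/174
merge 71/174 + 103/174 → 1
L = 8/87 + 14/87 + 53/174 + 71/174 + 103/174 + 1 = 445/174 ≈ 2.557 bits/symbol.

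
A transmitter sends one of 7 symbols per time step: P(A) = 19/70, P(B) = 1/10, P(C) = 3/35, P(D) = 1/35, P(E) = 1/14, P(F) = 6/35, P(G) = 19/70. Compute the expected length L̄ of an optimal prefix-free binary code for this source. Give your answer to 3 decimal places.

Repeatedly combine the two least-probable nodes; the expected code length is the sum of the merged weights.
merge 1/35 + 1/14 → 1/10
merge 3/35 + 1/10 → 13/70
merge 1/10 + 6/35 → 19/70
merge 13/70 + 19/70 → 16/35
merge 19/70 + 19/70 → 19/35
merge 16/35 + 19/35 → 1
L = 1/10 + 13/70 + 19/70 + 16/35 + 19/35 + 1 = 179/70 ≈ 2.557 bits/symbol.

2.557 bits/symbol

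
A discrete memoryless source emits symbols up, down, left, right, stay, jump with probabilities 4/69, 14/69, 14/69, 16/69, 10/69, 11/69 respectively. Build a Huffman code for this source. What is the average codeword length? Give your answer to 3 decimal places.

2.565 bits/symbol

Repeatedly combine the two least-probable nodes; the expected code length is the sum of the merged weights.
merge 4/69 + 10/69 → 14/69
merge 11/69 + 14/69 → 25/69
merge 14/69 + 14/69 → 28/69
merge 16/69 + 25/69 → 41/69
merge 28/69 + 41/69 → 1
L = 14/69 + 25/69 + 28/69 + 41/69 + 1 = 59/23 ≈ 2.565 bits/symbol.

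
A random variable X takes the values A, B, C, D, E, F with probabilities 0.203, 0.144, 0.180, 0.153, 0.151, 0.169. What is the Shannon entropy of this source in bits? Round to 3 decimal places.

2.575 bits

H = −Σ pᵢ log₂ pᵢ.
−0.203·log₂(0.203) = 0.4670
−0.144·log₂(0.144) = 0.4026
−0.180·log₂(0.180) = 0.4453
−0.153·log₂(0.153) = 0.4144
−0.151·log₂(0.151) = 0.4118
−0.169·log₂(0.169) = 0.4335
Sum ≈ 2.5746 → 2.575 bits.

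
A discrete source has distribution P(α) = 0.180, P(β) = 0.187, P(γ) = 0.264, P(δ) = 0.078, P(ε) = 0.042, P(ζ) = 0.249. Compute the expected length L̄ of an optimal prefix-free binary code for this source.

2.42 bits/symbol

Repeatedly combine the two least-probable nodes; the expected code length is the sum of the merged weights.
merge 21/500 + 39/500 → 3/25
merge 3/25 + 9/50 → 3/10
merge 187/1000 + 249/1000 → 109/250
merge 33/125 + 3/10 → 141/250
merge 109/250 + 141/250 → 1
L = 3/25 + 3/10 + 109/250 + 141/250 + 1 = 121/50 = 2.42 bits/symbol.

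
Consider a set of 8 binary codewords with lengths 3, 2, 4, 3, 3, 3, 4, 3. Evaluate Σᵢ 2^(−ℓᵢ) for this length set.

1

With common denominator 2^4 = 16: Σ 2^(−ℓᵢ) = 2/16 + 4/16 + 1/16 + 2/16 + 2/16 + 2/16 + 1/16 + 2/16 = 16/16 = 1.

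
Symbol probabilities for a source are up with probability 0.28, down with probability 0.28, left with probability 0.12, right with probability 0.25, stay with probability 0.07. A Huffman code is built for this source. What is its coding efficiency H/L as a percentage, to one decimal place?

98.8%

Entropy H = −Σ p log₂ p ≈ 2.1641 bits.
Huffman merges: 7/100+3/25→19/100; 19/100+1/4→11/25; 7/25+7/25→14/25; 11/25+14/25→1. L = 219/100 ≈ 2.1900.
Efficiency = H/L = 2.1641/2.1900 = 98.8%.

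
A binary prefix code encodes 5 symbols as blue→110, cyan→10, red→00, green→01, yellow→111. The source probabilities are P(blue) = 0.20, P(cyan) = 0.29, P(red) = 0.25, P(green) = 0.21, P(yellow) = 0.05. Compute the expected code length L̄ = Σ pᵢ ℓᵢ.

L̄ = Σ pᵢ·ℓᵢ = 0.20·3 + 0.29·2 + 0.25·2 + 0.21·2 + 0.05·3 = 2.25 bits/symbol.

2.25 bits/symbol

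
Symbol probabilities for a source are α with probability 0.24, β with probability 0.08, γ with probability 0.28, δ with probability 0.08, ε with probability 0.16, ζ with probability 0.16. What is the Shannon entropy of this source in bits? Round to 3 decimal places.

2.437 bits

H = −Σ pᵢ log₂ pᵢ.
−0.24·log₂(0.24) = 0.4941
−0.08·log₂(0.08) = 0.2915
−0.28·log₂(0.28) = 0.5142
−0.08·log₂(0.08) = 0.2915
−0.16·log₂(0.16) = 0.4230
−0.16·log₂(0.16) = 0.4230
Sum ≈ 2.4374 → 2.437 bits.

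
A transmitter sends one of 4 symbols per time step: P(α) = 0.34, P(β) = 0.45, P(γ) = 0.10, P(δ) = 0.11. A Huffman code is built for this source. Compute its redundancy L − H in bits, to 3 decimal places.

0.030 bits

Entropy H = −Σ p log₂ p ≈ 1.7301 bits.
Huffman merges: 1/10+11/100→21/100; 21/100+17/50→11/20; 9/20+11/20→1. L = 44/25 ≈ 1.7600.
L − H = 1.7600 − 1.7301 = 0.030 bits.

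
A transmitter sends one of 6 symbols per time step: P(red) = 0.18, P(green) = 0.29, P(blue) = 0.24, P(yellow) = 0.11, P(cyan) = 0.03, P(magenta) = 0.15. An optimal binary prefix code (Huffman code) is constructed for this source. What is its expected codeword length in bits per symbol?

2.43 bits/symbol

Repeatedly combine the two least-probable nodes; the expected code length is the sum of the merged weights.
merge 3/100 + 11/100 → 7/50
merge 7/50 + 3/20 → 29/100
merge 9/50 + 6/25 → 21/50
merge 29/100 + 29/100 → 29/50
merge 21/50 + 29/50 → 1
L = 7/50 + 29/100 + 21/50 + 29/50 + 1 = 243/100 = 2.43 bits/symbol.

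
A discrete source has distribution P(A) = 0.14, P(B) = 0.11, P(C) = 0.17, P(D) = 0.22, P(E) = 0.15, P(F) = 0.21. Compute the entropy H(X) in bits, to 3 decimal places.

2.546 bits

H = −Σ pᵢ log₂ pᵢ.
−0.14·log₂(0.14) = 0.3971
−0.11·log₂(0.11) = 0.3503
−0.17·log₂(0.17) = 0.4346
−0.22·log₂(0.22) = 0.4806
−0.15·log₂(0.15) = 0.4105
−0.21·log₂(0.21) = 0.4728
Sum ≈ 2.5459 → 2.546 bits.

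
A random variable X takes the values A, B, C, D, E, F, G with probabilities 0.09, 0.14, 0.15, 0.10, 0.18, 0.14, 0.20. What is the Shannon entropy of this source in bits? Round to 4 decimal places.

2.7593 bits

H = −Σ pᵢ log₂ pᵢ.
−0.09·log₂(0.09) = 0.3127
−0.14·log₂(0.14) = 0.3971
−0.15·log₂(0.15) = 0.4105
−0.10·log₂(0.10) = 0.3322
−0.18·log₂(0.18) = 0.4453
−0.14·log₂(0.14) = 0.3971
−0.20·log₂(0.20) = 0.4644
Sum ≈ 2.7593 → 2.7593 bits.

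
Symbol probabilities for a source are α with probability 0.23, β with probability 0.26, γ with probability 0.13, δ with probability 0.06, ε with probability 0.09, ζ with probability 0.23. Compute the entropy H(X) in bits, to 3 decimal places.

H = −Σ pᵢ log₂ pᵢ.
−0.23·log₂(0.23) = 0.4877
−0.26·log₂(0.26) = 0.5053
−0.13·log₂(0.13) = 0.3826
−0.06·log₂(0.06) = 0.2435
−0.09·log₂(0.09) = 0.3127
−0.23·log₂(0.23) = 0.4877
Sum ≈ 2.4195 → 2.419 bits.

2.419 bits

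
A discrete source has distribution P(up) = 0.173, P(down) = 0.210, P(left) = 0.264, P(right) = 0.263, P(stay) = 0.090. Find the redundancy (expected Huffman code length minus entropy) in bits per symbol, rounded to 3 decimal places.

0.026 bits

Entropy H = −Σ p log₂ p ≈ 2.2374 bits.
Huffman merges: 9/100+173/1000→263/1000; 21/100+263/1000→473/1000; 263/1000+33/125→527/1000; 473/1000+527/1000→1. L = 2263/1000 ≈ 2.2630.
L − H = 2.2630 − 2.2374 = 0.026 bits.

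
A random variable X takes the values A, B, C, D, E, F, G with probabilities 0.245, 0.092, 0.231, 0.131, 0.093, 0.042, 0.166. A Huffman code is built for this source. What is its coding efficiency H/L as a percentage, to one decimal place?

98.8%

Entropy H = −Σ p log₂ p ≈ 2.6271 bits.
Huffman merges: 21/500+23/250→67/500; 93/1000+131/1000→28/125; 67/500+83/500→3/10; 28/125+231/1000→91/200; 49/200+3/10→109/200; 91/200+109/200→1. L = 1329/500 ≈ 2.6580.
Efficiency = H/L = 2.6271/2.6580 = 98.8%.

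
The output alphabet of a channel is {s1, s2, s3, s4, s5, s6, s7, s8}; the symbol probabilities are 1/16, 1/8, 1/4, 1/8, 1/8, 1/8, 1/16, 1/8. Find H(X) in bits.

2.875 bits

Each probability is a power of 1/2, so log₂(1/p) is an integer.
H = Σ p·log₂(1/p) = 1/16·4 + 1/8·3 + 1/4·2 + 1/8·3 + 1/8·3 + 1/8·3 + 1/16·4 + 1/8·3 = 2.875 bits.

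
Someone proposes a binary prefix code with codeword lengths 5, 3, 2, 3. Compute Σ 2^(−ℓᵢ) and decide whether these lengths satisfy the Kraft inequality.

0.53125; yes

With common denominator 2^5 = 32: Σ 2^(−ℓᵢ) = 1/32 + 4/32 + 8/32 + 4/32 = 17/32 = 0.53125.
Kraft's inequality requires Σ ≤ 1; here Σ = 0.53125 ≤ 1, so such a prefix code exists.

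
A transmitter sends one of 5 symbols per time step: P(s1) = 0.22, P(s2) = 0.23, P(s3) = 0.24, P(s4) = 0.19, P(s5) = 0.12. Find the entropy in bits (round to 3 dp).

H = −Σ pᵢ log₂ pᵢ.
−0.22·log₂(0.22) = 0.4806
−0.23·log₂(0.23) = 0.4877
−0.24·log₂(0.24) = 0.4941
−0.19·log₂(0.19) = 0.4552
−0.12·log₂(0.12) = 0.3671
Sum ≈ 2.2847 → 2.285 bits.

2.285 bits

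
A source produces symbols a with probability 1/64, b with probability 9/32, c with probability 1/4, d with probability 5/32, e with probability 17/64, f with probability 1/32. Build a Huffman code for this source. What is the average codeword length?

Repeatedly combine the two least-probable nodes; the expected code length is the sum of the merged weights.
merge 1/64 + 1/32 → 3/64
merge 3/64 + 5/32 → 13/64
merge 13/64 + 1/4 → 29/64
merge 17/64 + 9/32 → 35/64
merge 29/64 + 35/64 → 1
L = 3/64 + 13/64 + 29/64 + 35/64 + 1 = 9/4 = 2.25 bits/symbol.

2.25 bits/symbol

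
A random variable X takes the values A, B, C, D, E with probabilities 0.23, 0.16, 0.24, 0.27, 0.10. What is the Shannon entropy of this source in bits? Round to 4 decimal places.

H = −Σ pᵢ log₂ pᵢ.
−0.23·log₂(0.23) = 0.4877
−0.16·log₂(0.16) = 0.4230
−0.24·log₂(0.24) = 0.4941
−0.27·log₂(0.27) = 0.5100
−0.10·log₂(0.10) = 0.3322
Sum ≈ 2.2470 → 2.2470 bits.

2.2470 bits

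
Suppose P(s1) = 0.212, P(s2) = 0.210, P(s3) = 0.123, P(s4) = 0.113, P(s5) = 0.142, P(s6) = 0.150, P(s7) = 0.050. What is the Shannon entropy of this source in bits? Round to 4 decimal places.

H = −Σ pᵢ log₂ pᵢ.
−0.212·log₂(0.212) = 0.4744
−0.210·log₂(0.210) = 0.4728
−0.123·log₂(0.123) = 0.3719
−0.113·log₂(0.113) = 0.3555
−0.142·log₂(0.142) = 0.3999
−0.150·log₂(0.150) = 0.4105
−0.050·log₂(0.050) = 0.2161
Sum ≈ 2.7011 → 2.7011 bits.

2.7011 bits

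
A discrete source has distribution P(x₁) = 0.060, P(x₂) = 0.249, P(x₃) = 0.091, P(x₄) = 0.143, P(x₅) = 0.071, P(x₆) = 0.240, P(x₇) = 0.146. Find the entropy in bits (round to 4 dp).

H = −Σ pᵢ log₂ pᵢ.
−0.060·log₂(0.060) = 0.2435
−0.249·log₂(0.249) = 0.4994
−0.091·log₂(0.091) = 0.3147
−0.143·log₂(0.143) = 0.4012
−0.071·log₂(0.071) = 0.2709
−0.240·log₂(0.240) = 0.4941
−0.146·log₂(0.146) = 0.4053
Sum ≈ 2.6293 → 2.6293 bits.

2.6293 bits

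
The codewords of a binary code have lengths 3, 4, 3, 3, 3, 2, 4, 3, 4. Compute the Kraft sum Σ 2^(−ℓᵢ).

1.0625

With common denominator 2^4 = 16: Σ 2^(−ℓᵢ) = 2/16 + 1/16 + 2/16 + 2/16 + 2/16 + 4/16 + 1/16 + 2/16 + 1/16 = 17/16 = 1.0625.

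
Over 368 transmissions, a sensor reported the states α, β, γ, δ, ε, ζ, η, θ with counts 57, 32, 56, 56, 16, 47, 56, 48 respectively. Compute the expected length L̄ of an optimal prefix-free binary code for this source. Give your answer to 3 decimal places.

Probabilities are the counts divided by 368.
Repeatedly combine the two least-probable nodes; the expected code length is the sum of the merged weights.
merge 1/23 + 2/23 → 3/23
merge 47/368 + 3/23 → 95/368
merge 3/23 + 7/46 → 13/46
merge 7/46 + 7/46 → 7/23
merge 57/368 + 95/368 → 19/46
merge 13/46 + 7/23 → 27/46
merge 19/46 + 27/46 → 1
L = 3/23 + 95/368 + 13/46 + 7/23 + 19/46 + 27/46 + 1 = 1095/368 ≈ 2.976 bits/symbol.

2.976 bits/symbol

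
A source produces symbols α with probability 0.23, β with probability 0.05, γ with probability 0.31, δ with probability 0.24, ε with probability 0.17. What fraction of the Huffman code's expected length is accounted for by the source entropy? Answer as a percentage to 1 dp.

97.1%

Entropy H = −Σ p log₂ p ≈ 2.1563 bits.
Huffman merges: 1/20+17/100→11/50; 11/50+23/100→9/20; 6/25+31/100→11/20; 9/20+11/20→1. L = 111/50 ≈ 2.2200.
Efficiency = H/L = 2.1563/2.2200 = 97.1%.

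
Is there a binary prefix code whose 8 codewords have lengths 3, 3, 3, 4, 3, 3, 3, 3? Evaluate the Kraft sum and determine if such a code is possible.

0.9375; yes

With common denominator 2^4 = 16: Σ 2^(−ℓᵢ) = 2/16 + 2/16 + 2/16 + 1/16 + 2/16 + 2/16 + 2/16 + 2/16 = 15/16 = 0.9375.
Kraft's inequality requires Σ ≤ 1; here Σ = 0.9375 ≤ 1, so such a prefix code exists.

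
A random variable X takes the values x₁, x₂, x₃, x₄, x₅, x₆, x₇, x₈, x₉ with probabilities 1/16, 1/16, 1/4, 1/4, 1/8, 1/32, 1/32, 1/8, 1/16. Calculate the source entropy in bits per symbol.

Each probability is a power of 1/2, so log₂(1/p) is an integer.
H = Σ p·log₂(1/p) = 1/16·4 + 1/16·4 + 1/4·2 + 1/4·2 + 1/8·3 + 1/32·5 + 1/32·5 + 1/8·3 + 1/16·4 = 2.8125 bits.

2.8125 bits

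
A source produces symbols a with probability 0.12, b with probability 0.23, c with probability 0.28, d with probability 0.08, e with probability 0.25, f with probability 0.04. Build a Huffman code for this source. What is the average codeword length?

2.36 bits/symbol

Repeatedly combine the two least-probable nodes; the expected code length is the sum of the merged weights.
merge 1/25 + 2/25 → 3/25
merge 3/25 + 3/25 → 6/25
merge 23/100 + 6/25 → 47/100
merge 1/4 + 7/25 → 53/100
merge 47/100 + 53/100 → 1
L = 3/25 + 6/25 + 47/100 + 53/100 + 1 = 59/25 = 2.36 bits/symbol.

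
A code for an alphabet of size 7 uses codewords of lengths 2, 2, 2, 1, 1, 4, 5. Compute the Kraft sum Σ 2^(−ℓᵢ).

With common denominator 2^5 = 32: Σ 2^(−ℓᵢ) = 8/32 + 8/32 + 8/32 + 16/32 + 16/32 + 2/32 + 1/32 = 59/32 = 1.84375.

1.84375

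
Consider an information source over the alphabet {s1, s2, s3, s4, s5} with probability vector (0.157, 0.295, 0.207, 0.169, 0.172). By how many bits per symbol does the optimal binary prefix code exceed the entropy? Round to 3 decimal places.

Entropy H = −Σ p log₂ p ≈ 2.2796 bits.
Huffman merges: 157/1000+169/1000→163/500; 43/250+207/1000→379/1000; 59/200+163/500→621/1000; 379/1000+621/1000→1. L = 1163/500 ≈ 2.3260.
L − H = 2.3260 − 2.2796 = 0.046 bits.

0.046 bits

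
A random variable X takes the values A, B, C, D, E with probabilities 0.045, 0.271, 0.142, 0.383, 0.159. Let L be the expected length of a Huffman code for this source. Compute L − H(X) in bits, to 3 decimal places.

Entropy H = −Σ p log₂ p ≈ 2.0638 bits.
Huffman merges: 9/200+71/500→187/1000; 159/1000+187/1000→173/500; 271/1000+173/500→617/1000; 383/1000+617/1000→1. L = 43/20 ≈ 2.1500.
L − H = 2.1500 − 2.0638 = 0.086 bits.

0.086 bits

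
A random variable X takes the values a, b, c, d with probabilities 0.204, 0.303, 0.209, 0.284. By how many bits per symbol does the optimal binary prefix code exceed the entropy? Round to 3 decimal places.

Entropy H = −Σ p log₂ p ≈ 1.9776 bits.
Huffman merges: 51/250+209/1000→413/1000; 71/250+303/1000→587/1000; 413/1000+587/1000→1. L = 2 ≈ 2.0000.
L − H = 2.0000 − 1.9776 = 0.022 bits.

0.022 bits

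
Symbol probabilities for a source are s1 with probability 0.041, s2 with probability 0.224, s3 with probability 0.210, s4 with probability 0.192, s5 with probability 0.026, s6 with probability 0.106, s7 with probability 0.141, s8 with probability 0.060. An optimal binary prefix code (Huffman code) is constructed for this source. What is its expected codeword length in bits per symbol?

Repeatedly combine the two least-probable nodes; the expected code length is the sum of the merged weights.
merge 13/500 + 41/1000 → 67/1000
merge 3/50 + 67/1000 → 127/1000
merge 53/500 + 127/1000 → 233/1000
merge 141/1000 + 24/125 → 333/1000
merge 21/100 + 28/125 → 217/500
merge 233/1000 + 333/1000 → 283/500
merge 217/500 + 283/500 → 1
L = 67/1000 + 127/1000 + 233/1000 + 333/1000 + 217/500 + 283/500 + 1 = 69/25 = 2.76 bits/symbol.

2.76 bits/symbol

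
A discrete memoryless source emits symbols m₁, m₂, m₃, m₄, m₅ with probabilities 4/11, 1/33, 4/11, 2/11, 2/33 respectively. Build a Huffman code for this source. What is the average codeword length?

2 bits/symbol

Repeatedly combine the two least-probable nodes; the expected code length is the sum of the merged weights.
merge 1/33 + 2/33 → 1/11
merge 1/11 + 2/11 → 3/11
merge 3/11 + 4/11 → 7/11
merge 4/11 + 7/11 → 1
L = 1/11 + 3/11 + 7/11 + 1 = 2 bits/symbol.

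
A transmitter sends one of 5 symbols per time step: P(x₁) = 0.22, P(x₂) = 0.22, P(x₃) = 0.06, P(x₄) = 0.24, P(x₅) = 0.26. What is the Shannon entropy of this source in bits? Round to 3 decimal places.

H = −Σ pᵢ log₂ pᵢ.
−0.22·log₂(0.22) = 0.4806
−0.22·log₂(0.22) = 0.4806
−0.06·log₂(0.06) = 0.2435
−0.24·log₂(0.24) = 0.4941
−0.26·log₂(0.26) = 0.5053
Sum ≈ 2.2041 → 2.204 bits.

2.204 bits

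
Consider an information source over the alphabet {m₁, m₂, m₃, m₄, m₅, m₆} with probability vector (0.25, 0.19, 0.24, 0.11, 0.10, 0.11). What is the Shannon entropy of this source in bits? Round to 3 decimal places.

2.482 bits

H = −Σ pᵢ log₂ pᵢ.
−0.25·log₂(0.25) = 0.5000
−0.19·log₂(0.19) = 0.4552
−0.24·log₂(0.24) = 0.4941
−0.11·log₂(0.11) = 0.3503
−0.10·log₂(0.10) = 0.3322
−0.11·log₂(0.11) = 0.3503
Sum ≈ 2.4821 → 2.482 bits.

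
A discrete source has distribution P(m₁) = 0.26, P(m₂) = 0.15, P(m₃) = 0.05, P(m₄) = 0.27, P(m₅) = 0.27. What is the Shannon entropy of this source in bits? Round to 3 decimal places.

2.152 bits

H = −Σ pᵢ log₂ pᵢ.
−0.26·log₂(0.26) = 0.5053
−0.15·log₂(0.15) = 0.4105
−0.05·log₂(0.05) = 0.2161
−0.27·log₂(0.27) = 0.5100
−0.27·log₂(0.27) = 0.5100
Sum ≈ 2.1520 → 2.152 bits.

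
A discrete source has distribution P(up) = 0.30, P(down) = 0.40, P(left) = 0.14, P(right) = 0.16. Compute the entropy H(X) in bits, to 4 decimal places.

1.8700 bits

H = −Σ pᵢ log₂ pᵢ.
−0.30·log₂(0.30) = 0.5211
−0.40·log₂(0.40) = 0.5288
−0.14·log₂(0.14) = 0.3971
−0.16·log₂(0.16) = 0.4230
Sum ≈ 1.8700 → 1.8700 bits.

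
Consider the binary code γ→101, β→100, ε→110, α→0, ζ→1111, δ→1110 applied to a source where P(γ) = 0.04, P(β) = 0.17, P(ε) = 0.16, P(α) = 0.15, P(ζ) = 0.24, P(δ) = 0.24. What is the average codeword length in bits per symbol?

L̄ = Σ pᵢ·ℓᵢ = 0.04·3 + 0.17·3 + 0.16·3 + 0.15·1 + 0.24·4 + 0.24·4 = 3.18 bits/symbol.

3.18 bits/symbol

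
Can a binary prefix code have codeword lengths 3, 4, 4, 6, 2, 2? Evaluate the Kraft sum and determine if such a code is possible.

With common denominator 2^6 = 64: Σ 2^(−ℓᵢ) = 8/64 + 4/64 + 4/64 + 1/64 + 16/64 + 16/64 = 49/64 = 0.765625.
Kraft's inequality requires Σ ≤ 1; here Σ = 0.765625 ≤ 1, so such a prefix code exists.

0.765625; yes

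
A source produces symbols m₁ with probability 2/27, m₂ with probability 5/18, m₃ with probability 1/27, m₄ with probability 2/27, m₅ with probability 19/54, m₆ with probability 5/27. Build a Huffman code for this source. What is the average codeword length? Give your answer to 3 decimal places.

Repeatedly combine the two least-probable nodes; the expected code length is the sum of the merged weights.
merge 1/27 + 2/27 → 1/9
merge 2/27 + 1/9 → 5/27
merge 5/27 + 5/27 → 10/27
merge 5/18 + 19/54 → 17/27
merge 10/27 + 17/27 → 1
L = 1/9 + 5/27 + 10/27 + 17/27 + 1 = 62/27 ≈ 2.296 bits/symbol.

2.296 bits/symbol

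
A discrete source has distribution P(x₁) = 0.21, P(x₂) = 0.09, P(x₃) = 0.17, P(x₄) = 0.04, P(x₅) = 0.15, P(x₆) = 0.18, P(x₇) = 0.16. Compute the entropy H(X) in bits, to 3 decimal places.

2.685 bits

H = −Σ pᵢ log₂ pᵢ.
−0.21·log₂(0.21) = 0.4728
−0.09·log₂(0.09) = 0.3127
−0.17·log₂(0.17) = 0.4346
−0.04·log₂(0.04) = 0.1858
−0.15·log₂(0.15) = 0.4105
−0.18·log₂(0.18) = 0.4453
−0.16·log₂(0.16) = 0.4230
Sum ≈ 2.6847 → 2.685 bits.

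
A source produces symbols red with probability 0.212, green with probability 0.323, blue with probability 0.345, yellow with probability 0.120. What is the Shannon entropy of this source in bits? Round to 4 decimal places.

H = −Σ pᵢ log₂ pᵢ.
−0.212·log₂(0.212) = 0.4744
−0.323·log₂(0.323) = 0.5266
−0.345·log₂(0.345) = 0.5297
−0.120·log₂(0.120) = 0.3671
Sum ≈ 1.8978 → 1.8978 bits.

1.8978 bits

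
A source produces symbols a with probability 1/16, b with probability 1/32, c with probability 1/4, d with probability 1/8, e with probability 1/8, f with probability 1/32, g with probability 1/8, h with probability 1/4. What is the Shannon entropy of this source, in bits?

Each probability is a power of 1/2, so log₂(1/p) is an integer.
H = Σ p·log₂(1/p) = 1/16·4 + 1/32·5 + 1/4·2 + 1/8·3 + 1/8·3 + 1/32·5 + 1/8·3 + 1/4·2 = 2.6875 bits.

2.6875 bits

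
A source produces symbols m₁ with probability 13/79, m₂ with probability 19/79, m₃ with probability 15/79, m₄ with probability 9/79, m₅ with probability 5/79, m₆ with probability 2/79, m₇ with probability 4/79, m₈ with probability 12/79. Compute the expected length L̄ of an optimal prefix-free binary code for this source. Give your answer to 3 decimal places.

Repeatedly combine the two least-probable nodes; the expected code length is the sum of the merged weights.
merge 2/79 + 4/79 → 6/79
merge 5/79 + 6/79 → 11/79
merge 9/79 + 11/79 → 20/79
merge 12/79 + 13/79 → 25/79
merge 15/79 + 19/79 → 34/79
merge 20/79 + 25/79 → 45/79
merge 34/79 + 45/79 → 1
L = 6/79 + 11/79 + 20/79 + 25/79 + 34/79 + 45/79 + 1 = 220/79 ≈ 2.785 bits/symbol.

2.785 bits/symbol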